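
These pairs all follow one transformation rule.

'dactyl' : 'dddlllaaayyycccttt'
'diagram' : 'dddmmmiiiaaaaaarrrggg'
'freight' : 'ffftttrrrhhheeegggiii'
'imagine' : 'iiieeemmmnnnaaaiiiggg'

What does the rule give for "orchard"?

What's happening: take characters alternately from the front and the back (1st, last, 2nd, 2nd-last, ...), then repeat every character 3 times.
For "orchard", step one produces "odrrcah"; step two turns that into "ooodddrrrrrrcccaaahhh".

ooodddrrrrrrcccaaahhh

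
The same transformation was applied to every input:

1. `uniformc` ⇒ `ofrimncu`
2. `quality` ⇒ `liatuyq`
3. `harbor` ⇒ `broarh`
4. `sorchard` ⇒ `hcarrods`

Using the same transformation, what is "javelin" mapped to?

elvianj

Rule — take characters alternately from the front and the back (1st, last, 2nd, 2nd-last, ...), then reverse the string.
Working it through for "javelin": intermediate "jnaivle", final "elvianj".
(Check on "quality": → "qyutail" → "liatuyq" ✓)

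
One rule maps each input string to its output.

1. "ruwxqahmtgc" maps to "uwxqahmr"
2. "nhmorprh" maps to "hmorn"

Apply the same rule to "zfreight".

freiz

The rule is to delete the last 3 characters, then move the first character to the end.
So "zfreight" becomes "freiz".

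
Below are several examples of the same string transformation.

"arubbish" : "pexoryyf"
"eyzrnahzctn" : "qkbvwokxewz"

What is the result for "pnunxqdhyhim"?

fjmkrkunaeve

What's happening: shift every letter 3 places backward in the alphabet (wrapping around), then move the last 2 characters to the front (rotate right by 2).
Starting from "pnunxqdhyhim": after the first operation, "mkrkunaevefj"; after the second, "fjmkrkunaeve".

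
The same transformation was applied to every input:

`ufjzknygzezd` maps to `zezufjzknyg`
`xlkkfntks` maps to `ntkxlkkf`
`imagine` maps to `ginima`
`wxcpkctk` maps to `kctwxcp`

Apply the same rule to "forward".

warfor

The rule is to delete the last character, then move the last 3 characters to the front (rotate right by 3).
Doing the same to "forward": "warfor".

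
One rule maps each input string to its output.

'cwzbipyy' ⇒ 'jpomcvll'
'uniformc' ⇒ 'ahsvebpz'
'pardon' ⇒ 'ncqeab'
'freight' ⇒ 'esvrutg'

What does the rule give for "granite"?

The transformation: shift every letter 13 places forward in the alphabet (wrapping around) — i.e. ROT13, then swap each adjacent pair of characters (1↔2, 3↔4, ...).
For "granite", step one produces "tenavgr"; step two turns that into "etangvr".

etangvr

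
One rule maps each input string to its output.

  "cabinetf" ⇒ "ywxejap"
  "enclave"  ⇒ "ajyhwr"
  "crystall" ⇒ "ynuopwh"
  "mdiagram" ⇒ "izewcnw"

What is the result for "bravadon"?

xnwrwzk

Each output is the input with this applied: shift every letter 4 places backward in the alphabet (wrapping around), then delete the last character.
Applying both steps to "bravadon": "xnwrwzkj", then "xnwrwzk".
(Check on "enclave": → "ajyhwra" → "ajyhwr" ✓)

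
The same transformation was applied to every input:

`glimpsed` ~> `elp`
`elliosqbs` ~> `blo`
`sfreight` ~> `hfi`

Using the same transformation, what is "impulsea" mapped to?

Looking at the pairs, the operation is to move the last 3 characters to the front (rotate right by 3), then keep one character in every 3, starting at position 2 (positions 2nd, 5th, 8th, ...).
For "impulsea", step one produces "seaimpul"; step two turns that into "eml".
(Check on "elliosqbs": → "qbsellios" → "blo" ✓)

eml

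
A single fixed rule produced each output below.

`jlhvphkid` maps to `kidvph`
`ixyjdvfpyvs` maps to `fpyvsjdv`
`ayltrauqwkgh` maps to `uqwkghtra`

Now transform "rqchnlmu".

muhnl

The transformation: delete the first 3 characters, then move the first 3 characters to the end (rotate left by 3).
"rqchnlmu" → "hnlmu" → "muhnl".
(Check on "jlhvphkid": → "vphkid" → "kidvph" ✓)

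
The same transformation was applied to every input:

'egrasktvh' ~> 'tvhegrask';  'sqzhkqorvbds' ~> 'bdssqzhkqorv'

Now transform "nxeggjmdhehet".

hetnxeggjmdhe

The transformation: move the last 3 characters to the front (rotate right by 3).
"nxeggjmdhehet" → "hetnxeggjmdhe".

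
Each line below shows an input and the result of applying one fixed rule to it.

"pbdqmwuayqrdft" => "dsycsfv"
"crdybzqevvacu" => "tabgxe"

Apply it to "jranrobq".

Looking at the pairs, the operation is to keep every other character starting from the second (positions 2nd, 4th, 6th, ...), then shift every letter 2 places forward in the alphabet (wrapping around).
Applying both steps to "jranrobq": "rnoq", then "tpqs".

tpqs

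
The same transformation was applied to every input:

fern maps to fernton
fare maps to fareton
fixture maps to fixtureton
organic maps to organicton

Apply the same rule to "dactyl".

Looking at the pairs, the operation is to append "ton".
On "dactyl" that produces "dactylton".

dactylton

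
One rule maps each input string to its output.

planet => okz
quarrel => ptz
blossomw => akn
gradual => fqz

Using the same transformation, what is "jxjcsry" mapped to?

What's happening: shift every letter 1 place backward in the alphabet (wrapping around), then keep only the first 3 characters.
For "jxjcsry", step one produces "iwibrqx"; step two turns that into "iwi".

iwi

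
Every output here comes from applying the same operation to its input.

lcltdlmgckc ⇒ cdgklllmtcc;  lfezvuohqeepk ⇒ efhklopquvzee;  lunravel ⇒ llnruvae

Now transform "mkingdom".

ikmmnodg

The rule is to sort the characters into alphabetical order, then move the first 2 characters to the end (rotate left by 2).
"mkingdom" → "dgikmmno" → "ikmmnodg".
(Check on "lcltdlmgckc": → "cccdgklllmt" → "cdgklllmtcc" ✓)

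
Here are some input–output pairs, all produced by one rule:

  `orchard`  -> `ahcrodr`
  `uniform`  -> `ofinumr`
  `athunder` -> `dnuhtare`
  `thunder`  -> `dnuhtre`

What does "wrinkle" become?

In each case the input is transformed by: reverse the string, then move the first 2 characters to the end (rotate left by 2).
Working it through for "wrinkle": intermediate "elknirw", final "knirwel".

knirwel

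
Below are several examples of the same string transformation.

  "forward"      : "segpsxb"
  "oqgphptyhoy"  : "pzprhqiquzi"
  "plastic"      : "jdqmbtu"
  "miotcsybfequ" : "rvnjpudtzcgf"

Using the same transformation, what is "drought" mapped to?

iuespvh

Each output is the input with this applied: move the last 2 characters to the front (rotate right by 2), then shift every letter 1 place forward in the alphabet (wrapping around).
On "drought": the first step gives "htdroug", and the second then gives "iuespvh".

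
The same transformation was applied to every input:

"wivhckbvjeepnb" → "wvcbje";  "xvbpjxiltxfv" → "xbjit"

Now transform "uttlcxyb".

utc

Rule — keep every other character starting from the first (positions 1st, 3rd, 5th, ...), then delete the last character.
Starting from "uttlcxyb": after the first operation, "utcy"; after the second, "utc".
(Check on "wivhckbvjeepnb": → "wvcbjen" → "wvcbje" ✓)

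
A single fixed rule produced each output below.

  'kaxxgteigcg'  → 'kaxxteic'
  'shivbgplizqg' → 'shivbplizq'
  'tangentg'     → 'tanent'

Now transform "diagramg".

Each output is the input with this applied: remove every "g".
So "diagramg" becomes "diaram".

diaram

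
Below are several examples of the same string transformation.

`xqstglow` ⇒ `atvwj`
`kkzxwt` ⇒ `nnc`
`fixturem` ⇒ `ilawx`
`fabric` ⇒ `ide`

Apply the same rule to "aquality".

The pattern: delete the last 3 characters, then shift every letter 3 places forward in the alphabet (wrapping around).
Starting from "aquality": after the first operation, "aqual"; after the second, "dtxdo".

dtxdo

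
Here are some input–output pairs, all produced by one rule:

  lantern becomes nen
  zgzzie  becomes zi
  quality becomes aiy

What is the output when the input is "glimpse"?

ipe

What's happening: delete the first character, then keep every other character starting from the second (positions 2nd, 4th, 6th, ...).
Working it through for "glimpse": intermediate "limpse", final "ipe".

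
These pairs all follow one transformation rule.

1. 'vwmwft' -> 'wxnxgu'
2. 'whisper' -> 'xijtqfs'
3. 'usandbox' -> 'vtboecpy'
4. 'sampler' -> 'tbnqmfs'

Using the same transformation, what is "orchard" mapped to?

The transformation: shift every letter 1 place forward in the alphabet (wrapping around).
"orchard" → "psdibse".

psdibse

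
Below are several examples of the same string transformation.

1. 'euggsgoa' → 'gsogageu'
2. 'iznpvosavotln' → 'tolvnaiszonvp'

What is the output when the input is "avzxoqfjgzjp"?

zgjjpfaqvozx

Rule — move the last 3 characters to the front (rotate right by 3), then take characters alternately from the front and the back (1st, last, 2nd, 2nd-last, ...).
Starting from "avzxoqfjgzjp": after the first operation, "zjpavzxoqfjg"; after the second, "zgjjpfaqvozx".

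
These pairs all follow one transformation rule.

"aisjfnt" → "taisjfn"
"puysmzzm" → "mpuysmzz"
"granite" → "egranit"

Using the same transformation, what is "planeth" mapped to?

Rule — move the last character to the front.
For "planeth" the result is "hplanet".

hplanet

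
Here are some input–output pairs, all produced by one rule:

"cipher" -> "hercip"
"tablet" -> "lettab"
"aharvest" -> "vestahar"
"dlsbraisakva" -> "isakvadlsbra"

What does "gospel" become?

pelgos

The rule is to swap the front and back halves of the string.
Doing the same to "gospel": "pelgos".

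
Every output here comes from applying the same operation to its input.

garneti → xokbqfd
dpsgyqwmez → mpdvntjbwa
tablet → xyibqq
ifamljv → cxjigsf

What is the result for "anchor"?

kzelox

In each case the input is transformed by: move the first character to the end, then shift every letter 3 places backward in the alphabet (wrapping around).
Applying both steps to "anchor": "nchora", then "kzelox".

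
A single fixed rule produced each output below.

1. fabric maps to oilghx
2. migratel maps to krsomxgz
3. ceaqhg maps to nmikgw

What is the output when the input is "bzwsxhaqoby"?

hehfcydngwu

What's happening: move the last 2 characters to the front (rotate right by 2), then shift every letter 6 places forward in the alphabet (wrapping around).
"bzwsxhaqoby" → "bybzwsxhaqo" → "hehfcydngwu".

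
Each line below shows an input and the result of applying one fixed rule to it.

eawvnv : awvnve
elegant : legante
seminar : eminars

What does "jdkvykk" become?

What's happening: move the first character to the end.
For "jdkvykk" the result is "dkvykkj".

dkvykkj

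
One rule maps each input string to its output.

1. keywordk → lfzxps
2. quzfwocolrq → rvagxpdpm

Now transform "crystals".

What's happening: shift every letter 1 place forward in the alphabet (wrapping around), then delete the last 2 characters.
"crystals" → "dsztubmt" → "dsztub".

dsztub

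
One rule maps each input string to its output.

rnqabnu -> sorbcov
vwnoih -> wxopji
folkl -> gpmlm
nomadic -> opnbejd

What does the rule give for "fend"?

gfoe

The transformation: shift every letter 1 place forward in the alphabet (wrapping around).
Applying that to "fend" gives "gfoe".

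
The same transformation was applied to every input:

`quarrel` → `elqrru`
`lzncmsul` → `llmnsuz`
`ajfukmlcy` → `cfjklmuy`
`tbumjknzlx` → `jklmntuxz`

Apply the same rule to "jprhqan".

In each case the input is transformed by: sort the characters into alphabetical order, then delete the first character.
For "jprhqan", step one produces "ahjnpqr"; step two turns that into "hjnpqr".

hjnpqr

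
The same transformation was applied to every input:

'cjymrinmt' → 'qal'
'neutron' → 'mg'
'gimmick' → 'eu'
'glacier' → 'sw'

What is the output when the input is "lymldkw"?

Rule — keep one character in every 3, starting at position 3 (positions 3rd, 6th, 9th, ...), then shift every letter 8 places backward in the alphabet (wrapping around).
On "lymldkw": the first step gives "mk", and the second then gives "ec".

ec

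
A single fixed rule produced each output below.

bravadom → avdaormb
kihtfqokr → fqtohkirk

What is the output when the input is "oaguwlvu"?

wulgvauo

The transformation: take characters alternately from the front and the back (1st, last, 2nd, 2nd-last, ...), then reverse the string.
For "oaguwlvu", step one produces "ouavgluw"; step two turns that into "wulgvauo".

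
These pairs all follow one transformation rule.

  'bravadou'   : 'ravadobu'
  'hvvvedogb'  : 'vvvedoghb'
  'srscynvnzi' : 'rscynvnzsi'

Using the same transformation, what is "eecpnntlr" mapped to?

Rule — swap the first and last characters, then move the first character to the end.
For "eecpnntlr", step one produces "recpnntle"; step two turns that into "ecpnntler".

ecpnntler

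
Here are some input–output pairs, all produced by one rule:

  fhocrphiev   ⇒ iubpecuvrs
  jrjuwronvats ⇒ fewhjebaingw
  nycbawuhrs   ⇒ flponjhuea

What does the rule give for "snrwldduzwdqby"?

laejyqqhmjqdof

In each case the input is transformed by: swap the first and last characters, then shift every letter 13 places forward in the alphabet (wrapping around) — i.e. ROT13.
For "snrwldduzwdqby" the result is "laejyqqhmjqdof".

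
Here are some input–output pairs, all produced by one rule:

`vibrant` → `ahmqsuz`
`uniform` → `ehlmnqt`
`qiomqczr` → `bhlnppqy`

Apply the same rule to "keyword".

Rule — shift every letter 1 place backward in the alphabet (wrapping around), then sort the characters into alphabetical order.
"keyword" → "cdjnqvx".

cdjnqvx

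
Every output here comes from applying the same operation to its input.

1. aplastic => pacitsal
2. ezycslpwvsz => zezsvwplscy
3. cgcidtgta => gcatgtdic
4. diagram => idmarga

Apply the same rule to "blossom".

lbmosso

Looking at the pairs, the operation is to reverse the string, then move the last 2 characters to the front (rotate right by 2).
For "blossom", step one produces "mossolb"; step two turns that into "lbmosso".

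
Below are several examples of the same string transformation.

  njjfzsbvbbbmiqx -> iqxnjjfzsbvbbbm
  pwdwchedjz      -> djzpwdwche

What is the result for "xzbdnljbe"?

jbexzbdnl

The transformation: move the last 3 characters to the front (rotate right by 3).
On "xzbdnljbe" that produces "jbexzbdnl".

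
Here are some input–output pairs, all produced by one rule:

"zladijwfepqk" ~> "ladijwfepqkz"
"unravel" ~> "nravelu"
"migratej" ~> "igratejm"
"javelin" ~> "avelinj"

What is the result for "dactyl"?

Looking at the pairs, the operation is to move the first character to the end.
Doing the same to "dactyl": "actyld".

actyld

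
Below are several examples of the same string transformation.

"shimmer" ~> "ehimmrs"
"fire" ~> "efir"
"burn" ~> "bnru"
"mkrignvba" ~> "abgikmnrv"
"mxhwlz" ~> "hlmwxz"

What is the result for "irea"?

The rule is to sort the characters into alphabetical order.
So "irea" becomes "aeir".

aeir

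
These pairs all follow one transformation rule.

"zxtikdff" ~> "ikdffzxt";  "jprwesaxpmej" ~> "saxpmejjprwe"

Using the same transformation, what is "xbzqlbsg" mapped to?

qlbsgxbz

What's happening: move the last character to the front, then swap the front and back halves of the string.
Starting from "xbzqlbsg": after the first operation, "gxbzqlbs"; after the second, "qlbsgxbz".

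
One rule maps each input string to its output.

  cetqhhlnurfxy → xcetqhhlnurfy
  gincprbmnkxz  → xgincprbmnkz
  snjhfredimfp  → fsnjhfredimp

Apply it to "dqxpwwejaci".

cdqxpwwejai

Each output is the input with this applied: move the last character to the front, then swap the first and last characters.
For "dqxpwwejaci" the result is "cdqxpwwejai".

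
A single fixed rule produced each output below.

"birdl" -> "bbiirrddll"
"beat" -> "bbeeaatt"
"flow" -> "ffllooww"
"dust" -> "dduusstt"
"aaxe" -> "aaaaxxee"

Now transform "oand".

ooaanndd

The transformation: double every character.
Doing the same to "oand": "ooaanndd".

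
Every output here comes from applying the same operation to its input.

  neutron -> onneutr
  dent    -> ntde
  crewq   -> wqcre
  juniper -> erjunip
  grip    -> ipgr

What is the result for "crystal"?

The transformation: move the last 2 characters to the front (rotate right by 2).
So "crystal" becomes "alcryst".

alcryst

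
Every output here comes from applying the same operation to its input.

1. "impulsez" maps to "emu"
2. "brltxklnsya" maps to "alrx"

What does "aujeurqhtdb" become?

The transformation: sort the characters into alphabetical order, then keep one character in every 3, starting at position 1 (positions 1st, 4th, 7th, ...).
Applying that to "aujeurqhtdb" gives "aequ".

aequ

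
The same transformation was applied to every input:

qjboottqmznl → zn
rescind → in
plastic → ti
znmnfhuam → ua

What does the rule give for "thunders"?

er

Looking at the pairs, the operation is to move the last character to the front, then keep only the last 2 characters.
"thunders" → "sthunder" → "er".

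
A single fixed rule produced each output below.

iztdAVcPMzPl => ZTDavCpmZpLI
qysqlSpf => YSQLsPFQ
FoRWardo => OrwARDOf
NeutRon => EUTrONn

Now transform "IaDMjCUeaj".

Rule — move the first character to the end, then flip the case of every letter.
On "IaDMjCUeaj": the first step gives "aDMjCUeajI", and the second then gives "AdmJcuEAJi".

AdmJcuEAJi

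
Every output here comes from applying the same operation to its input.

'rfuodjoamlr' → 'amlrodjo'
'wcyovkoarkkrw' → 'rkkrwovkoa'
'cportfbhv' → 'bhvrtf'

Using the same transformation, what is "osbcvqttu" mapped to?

ttucvq

Looking at the pairs, the operation is to delete the first 3 characters, then swap the front and back halves of the string.
Applying both steps to "osbcvqttu": "cvqttu", then "ttucvq".
(Check on "cportfbhv": → "rtfbhv" → "bhvrtf" ✓)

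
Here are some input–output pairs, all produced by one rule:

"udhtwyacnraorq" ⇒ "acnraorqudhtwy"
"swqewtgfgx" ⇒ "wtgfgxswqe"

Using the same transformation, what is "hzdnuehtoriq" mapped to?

ehtoriqhzdnu

Rule — move the last character to the front, then swap the front and back halves of the string.
Working it through for "hzdnuehtoriq": intermediate "qhzdnuehtori", final "ehtoriqhzdnu".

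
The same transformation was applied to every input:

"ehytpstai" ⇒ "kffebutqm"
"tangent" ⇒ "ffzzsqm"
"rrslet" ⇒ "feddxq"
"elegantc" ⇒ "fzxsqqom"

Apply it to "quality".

kgfcxum

The transformation: sort the characters into reverse alphabetical order, then shift every letter 12 places forward in the alphabet (wrapping around).
On "quality": the first step gives "yutqlia", and the second then gives "kgfcxum".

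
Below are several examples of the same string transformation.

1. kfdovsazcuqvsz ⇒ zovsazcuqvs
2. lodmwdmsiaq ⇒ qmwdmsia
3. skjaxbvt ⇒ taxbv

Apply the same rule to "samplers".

spler

Rule — delete the first 3 characters, then move the last character to the front.
So "samplers" becomes "spler".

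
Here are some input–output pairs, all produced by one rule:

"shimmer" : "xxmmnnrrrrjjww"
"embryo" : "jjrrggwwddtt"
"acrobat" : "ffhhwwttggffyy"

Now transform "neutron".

In each case the input is transformed by: shift every letter 5 places forward in the alphabet (wrapping around), then double every character.
Working it through for "neutron": intermediate "sjzywts", final "ssjjzzyywwttss".
(Check on "acrobat": → "fhwtgfy" → "ffhhwwttggffyy" ✓)

ssjjzzyywwttss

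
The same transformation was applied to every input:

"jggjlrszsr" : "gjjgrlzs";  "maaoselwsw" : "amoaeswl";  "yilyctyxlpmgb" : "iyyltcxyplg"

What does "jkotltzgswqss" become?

kjtotlgzwss

Rule — swap each adjacent pair of characters (1↔2, 3↔4, ...), then delete the last 2 characters.
"jkotltzgswqss" → "kjtotlgzwssqs" → "kjtotlgzwss".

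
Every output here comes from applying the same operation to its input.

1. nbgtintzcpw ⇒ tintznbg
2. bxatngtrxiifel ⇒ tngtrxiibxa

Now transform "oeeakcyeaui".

In each case the input is transformed by: delete the last 3 characters, then move the first 3 characters to the end (rotate left by 3).
Applying both steps to "oeeakcyeaui": "oeeakcye", then "akcyeoee".

akcyeoee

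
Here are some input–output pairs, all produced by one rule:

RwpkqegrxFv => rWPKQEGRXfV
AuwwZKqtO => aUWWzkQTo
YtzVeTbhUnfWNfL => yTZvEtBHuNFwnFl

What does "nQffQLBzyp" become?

NqFFqlbZYP

The transformation: flip the case of every letter.
So "nQffQLBzyp" becomes "NqFFqlbZYP".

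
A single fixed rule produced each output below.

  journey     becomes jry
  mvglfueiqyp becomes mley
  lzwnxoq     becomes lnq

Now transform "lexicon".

lin

Looking at the pairs, the operation is to keep one character in every 3, starting at position 1 (positions 1st, 4th, 7th, ...).
So "lexicon" becomes "lin".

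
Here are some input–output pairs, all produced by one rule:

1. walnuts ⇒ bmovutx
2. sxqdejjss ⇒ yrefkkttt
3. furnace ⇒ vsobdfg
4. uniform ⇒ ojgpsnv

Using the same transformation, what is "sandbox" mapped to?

Rule — shift every letter 1 place forward in the alphabet (wrapping around), then move the first character to the end.
On "sandbox": the first step gives "tboecpy", and the second then gives "boecpyt".

boecpyt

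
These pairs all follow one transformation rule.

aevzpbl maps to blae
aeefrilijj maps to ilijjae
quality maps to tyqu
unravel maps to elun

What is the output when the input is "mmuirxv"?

In each case the input is transformed by: move the first 2 characters to the end (rotate left by 2), then delete the first 3 characters.
Working it through for "mmuirxv": intermediate "uirxvmm", final "xvmm".

xvmm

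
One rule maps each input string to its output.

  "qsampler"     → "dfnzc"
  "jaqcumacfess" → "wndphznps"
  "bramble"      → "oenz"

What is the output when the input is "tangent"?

In each case the input is transformed by: delete the last 3 characters, then shift every letter 13 places forward in the alphabet (wrapping around) — i.e. ROT13.
Starting from "tangent": after the first operation, "tang"; after the second, "gnat".

gnat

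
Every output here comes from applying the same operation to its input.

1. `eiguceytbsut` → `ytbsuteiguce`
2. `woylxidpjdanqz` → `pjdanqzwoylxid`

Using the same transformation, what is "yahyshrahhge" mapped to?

rahhgeyahysh

Rule — swap the front and back halves of the string.
Applying that to "yahyshrahhge" gives "rahhgeyahysh".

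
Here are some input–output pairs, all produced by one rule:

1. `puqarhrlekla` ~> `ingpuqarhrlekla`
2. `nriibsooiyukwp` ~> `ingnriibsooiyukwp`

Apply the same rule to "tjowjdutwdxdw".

The transformation: prepend "ing".
For "tjowjdutwdxdw" the result is "ingtjowjdutwdxdw".

ingtjowjdutwdxdw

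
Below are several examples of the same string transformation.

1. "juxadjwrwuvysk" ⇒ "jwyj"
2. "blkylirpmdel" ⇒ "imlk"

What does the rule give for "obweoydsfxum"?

In each case the input is transformed by: move the first 3 characters to the end (rotate left by 3), then keep one character in every 3, starting at position 3 (positions 3rd, 6th, 9th, ...).
Starting from "obweoydsfxum": after the first operation, "eoydsfxumobw"; after the second, "yfmw".

yfmw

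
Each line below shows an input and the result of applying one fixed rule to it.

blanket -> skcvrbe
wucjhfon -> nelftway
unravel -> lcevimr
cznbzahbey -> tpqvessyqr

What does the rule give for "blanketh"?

syckrveb

The transformation: shift every letter 9 places backward in the alphabet (wrapping around), then take characters alternately from the front and the back (1st, last, 2nd, 2nd-last, ...).
On "blanketh": the first step gives "screbvky", and the second then gives "syckrveb".
(Check on "blanket": → "screbvk" → "skcvrbe" ✓)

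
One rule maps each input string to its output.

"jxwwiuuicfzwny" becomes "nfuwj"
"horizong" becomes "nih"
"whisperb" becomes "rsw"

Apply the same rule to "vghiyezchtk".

tziv

Each output is the input with this applied: keep one character in every 3, starting at position 1 (positions 1st, 4th, 7th, ...), then reverse the string.
"vghiyezchtk" → "vizt" → "tziv".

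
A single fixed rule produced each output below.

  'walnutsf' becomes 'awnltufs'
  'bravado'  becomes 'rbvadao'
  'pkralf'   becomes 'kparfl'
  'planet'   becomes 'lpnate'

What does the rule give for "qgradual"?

The transformation: swap each adjacent pair of characters (1↔2, 3↔4, ...).
"qgradual" → "gqarudla".

gqarudla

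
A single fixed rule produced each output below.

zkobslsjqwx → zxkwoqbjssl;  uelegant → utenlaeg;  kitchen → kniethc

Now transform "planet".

The transformation: take characters alternately from the front and the back (1st, last, 2nd, 2nd-last, ...).
For "planet" the result is "ptlean".

ptlean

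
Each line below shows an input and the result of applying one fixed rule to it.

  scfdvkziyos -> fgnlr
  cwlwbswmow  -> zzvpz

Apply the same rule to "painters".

dqhv

In each case the input is transformed by: shift every letter 3 places forward in the alphabet (wrapping around), then keep every other character starting from the second (positions 2nd, 4th, 6th, ...).
Starting from "painters": after the first operation, "sdlqwhuv"; after the second, "dqhv".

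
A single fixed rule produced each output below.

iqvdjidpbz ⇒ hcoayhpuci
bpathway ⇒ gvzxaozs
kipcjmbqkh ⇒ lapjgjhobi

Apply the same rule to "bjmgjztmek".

ysldjailfi

The pattern: shift every letter 1 place backward in the alphabet (wrapping around), then swap the front and back halves of the string.
Applying both steps to "bjmgjztmek": "ailfiysldj", then "ysldjailfi".
(Check on "kipcjmbqkh": → "jhobilapjg" → "lapjgjhobi" ✓)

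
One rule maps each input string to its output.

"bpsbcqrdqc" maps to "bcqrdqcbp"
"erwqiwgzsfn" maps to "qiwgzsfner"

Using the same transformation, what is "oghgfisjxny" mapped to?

Each output is the input with this applied: move the first 3 characters to the end (rotate left by 3), then delete the last character.
So "oghgfisjxny" becomes "gfisjxnyog".

gfisjxnyog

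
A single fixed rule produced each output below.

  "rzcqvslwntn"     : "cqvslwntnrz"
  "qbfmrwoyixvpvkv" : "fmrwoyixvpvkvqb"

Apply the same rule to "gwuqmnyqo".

In each case the input is transformed by: move the first 2 characters to the end (rotate left by 2).
For "gwuqmnyqo" the result is "uqmnyqogw".

uqmnyqogw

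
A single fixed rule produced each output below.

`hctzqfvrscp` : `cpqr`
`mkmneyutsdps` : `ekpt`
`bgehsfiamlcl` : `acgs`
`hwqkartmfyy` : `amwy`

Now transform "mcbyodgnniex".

ceno

What's happening: keep one character in every 3, starting at position 2 (positions 2nd, 5th, 8th, ...), then sort the characters into alphabetical order.
Working it through for "mcbyodgnniex": intermediate "cone", final "ceno".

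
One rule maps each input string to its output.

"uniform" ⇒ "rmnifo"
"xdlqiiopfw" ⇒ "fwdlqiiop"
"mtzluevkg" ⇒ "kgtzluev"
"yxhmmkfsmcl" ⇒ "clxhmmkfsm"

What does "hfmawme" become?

Rule — delete the first character, then move the last 2 characters to the front (rotate right by 2).
For "hfmawme", step one produces "fmawme"; step two turns that into "mefmaw".

mefmaw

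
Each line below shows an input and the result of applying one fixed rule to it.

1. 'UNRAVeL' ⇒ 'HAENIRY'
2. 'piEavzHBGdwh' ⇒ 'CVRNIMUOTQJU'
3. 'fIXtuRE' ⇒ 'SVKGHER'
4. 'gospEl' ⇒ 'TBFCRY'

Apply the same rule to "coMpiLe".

The transformation: shift every letter 13 places forward in the alphabet (wrapping around) — i.e. ROT13, then convert every letter to uppercase.
For "coMpiLe", step one produces "pbZcvYr"; step two turns that into "PBZCVYR".
(Check on "gospEl": → "tbfcRy" → "TBFCRY" ✓)

PBZCVYR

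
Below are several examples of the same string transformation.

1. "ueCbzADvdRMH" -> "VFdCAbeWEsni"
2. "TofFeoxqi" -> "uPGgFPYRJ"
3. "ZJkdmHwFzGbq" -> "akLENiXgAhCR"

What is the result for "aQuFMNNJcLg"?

Each output is the input with this applied: flip the case of every letter, then shift every letter 1 place forward in the alphabet (wrapping around).
"aQuFMNNJcLg" → "BrVgnookDmH".

BrVgnookDmH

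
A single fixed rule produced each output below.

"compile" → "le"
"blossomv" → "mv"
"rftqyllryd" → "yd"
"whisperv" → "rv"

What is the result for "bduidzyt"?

yt

Rule — keep only the last 2 characters.
On "bduidzyt" that produces "yt".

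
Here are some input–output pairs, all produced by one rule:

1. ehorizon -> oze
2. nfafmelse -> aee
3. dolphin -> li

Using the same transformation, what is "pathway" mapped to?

ta

The pattern: move the first character to the end, then keep one character in every 3, starting at position 2 (positions 2nd, 5th, 8th, ...).
Working it through for "pathway": intermediate "athwayp", final "ta".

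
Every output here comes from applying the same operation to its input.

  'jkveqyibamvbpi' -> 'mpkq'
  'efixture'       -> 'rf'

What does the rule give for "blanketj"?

tl

The pattern: swap the front and back halves of the string, then keep one character in every 3, starting at position 3 (positions 3rd, 6th, 9th, ...).
Starting from "blanketj": after the first operation, "ketjblan"; after the second, "tl".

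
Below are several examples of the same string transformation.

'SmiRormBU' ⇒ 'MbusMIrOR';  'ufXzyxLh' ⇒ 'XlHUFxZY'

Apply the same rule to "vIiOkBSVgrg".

Rule — move the last 3 characters to the front (rotate right by 3), then flip the case of every letter.
On "vIiOkBSVgrg": the first step gives "grgvIiOkBSV", and the second then gives "GRGViIoKbsv".

GRGViIoKbsv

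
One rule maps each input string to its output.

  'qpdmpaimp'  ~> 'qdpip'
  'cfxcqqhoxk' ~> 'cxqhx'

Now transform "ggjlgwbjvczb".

Looking at the pairs, the operation is to keep every other character starting from the first (positions 1st, 3rd, 5th, ...).
On "ggjlgwbjvczb" that produces "gjgbvz".

gjgbvz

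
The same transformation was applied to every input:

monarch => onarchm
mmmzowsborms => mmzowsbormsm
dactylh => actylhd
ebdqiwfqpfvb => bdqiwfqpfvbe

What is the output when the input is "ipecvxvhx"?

The pattern: move the first character to the end.
Doing the same to "ipecvxvhx": "pecvxvhxi".

pecvxvhxi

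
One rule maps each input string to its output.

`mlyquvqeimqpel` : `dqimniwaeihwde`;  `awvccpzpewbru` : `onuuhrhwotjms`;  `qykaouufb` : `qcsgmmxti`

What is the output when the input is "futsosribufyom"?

mlkgkjatmxqgex

Each output is the input with this applied: move the first character to the end, then shift every letter 8 places backward in the alphabet (wrapping around).
Working it through for "futsosribufyom": intermediate "utsosribufyomf", final "mlkgkjatmxqgex".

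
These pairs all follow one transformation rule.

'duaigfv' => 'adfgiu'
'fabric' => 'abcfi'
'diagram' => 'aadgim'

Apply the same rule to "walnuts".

alnstu

The transformation: sort the characters into alphabetical order, then delete the last character.
Working it through for "walnuts": intermediate "alnstuw", final "alnstu".
(Check on "duaigfv": → "adfgiuv" → "adfgiu" ✓)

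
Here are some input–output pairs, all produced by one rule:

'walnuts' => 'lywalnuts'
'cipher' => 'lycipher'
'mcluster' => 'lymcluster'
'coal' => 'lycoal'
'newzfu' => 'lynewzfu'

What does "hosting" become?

The rule is to prepend "ly".
Doing the same to "hosting": "lyhosting".

lyhosting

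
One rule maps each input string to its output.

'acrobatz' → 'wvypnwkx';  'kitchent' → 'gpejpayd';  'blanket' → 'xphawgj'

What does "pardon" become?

ljwknz

What's happening: take characters alternately from the front and the back (1st, last, 2nd, 2nd-last, ...), then shift every letter 4 places backward in the alphabet (wrapping around).
Working it through for "pardon": intermediate "pnaord", final "ljwknz".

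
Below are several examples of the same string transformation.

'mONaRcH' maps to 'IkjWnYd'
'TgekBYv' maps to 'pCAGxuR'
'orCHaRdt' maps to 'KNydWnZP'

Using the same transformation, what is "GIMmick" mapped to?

The rule is to flip the case of every letter, then shift every letter 4 places backward in the alphabet (wrapping around).
"GIMmick" → "gimMICK" → "ceiIEYG".

ceiIEYG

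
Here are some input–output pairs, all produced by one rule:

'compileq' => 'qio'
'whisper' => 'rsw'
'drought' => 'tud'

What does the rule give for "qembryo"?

obq

What's happening: reverse the string, then keep one character in every 3, starting at position 1 (positions 1st, 4th, 7th, ...).
"qembryo" → "oyrbmeq" → "obq".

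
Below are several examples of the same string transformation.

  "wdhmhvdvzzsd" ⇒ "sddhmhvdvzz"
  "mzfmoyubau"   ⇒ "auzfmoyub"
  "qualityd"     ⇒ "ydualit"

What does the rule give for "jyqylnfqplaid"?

Each output is the input with this applied: delete the first character, then move the last 2 characters to the front (rotate right by 2).
For "jyqylnfqplaid", step one produces "yqylnfqplaid"; step two turns that into "idyqylnfqpla".

idyqylnfqpla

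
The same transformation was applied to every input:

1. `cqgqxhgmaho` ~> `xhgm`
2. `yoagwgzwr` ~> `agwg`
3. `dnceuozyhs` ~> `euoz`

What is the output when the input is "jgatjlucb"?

atjl

What's happening: delete the last 3 characters, then keep only the last 4 characters.
Starting from "jgatjlucb": after the first operation, "jgatjl"; after the second, "atjl".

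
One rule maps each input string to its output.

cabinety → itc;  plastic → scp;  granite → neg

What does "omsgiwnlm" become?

The pattern: keep one character in every 3, starting at position 1 (positions 1st, 4th, 7th, ...), then move the first character to the end.
Applying both steps to "omsgiwnlm": "ogn", then "gno".

gno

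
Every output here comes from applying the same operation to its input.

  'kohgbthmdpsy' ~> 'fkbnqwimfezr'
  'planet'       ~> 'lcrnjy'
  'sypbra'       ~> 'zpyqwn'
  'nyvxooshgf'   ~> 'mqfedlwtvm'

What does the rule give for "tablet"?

jcrryz

Each output is the input with this applied: swap the front and back halves of the string, then shift every letter 2 places backward in the alphabet (wrapping around).
On "tablet": the first step gives "lettab", and the second then gives "jcrryz".
(Check on "nyvxooshgf": → "oshgfnyvxo" → "mqfedlwtvm" ✓)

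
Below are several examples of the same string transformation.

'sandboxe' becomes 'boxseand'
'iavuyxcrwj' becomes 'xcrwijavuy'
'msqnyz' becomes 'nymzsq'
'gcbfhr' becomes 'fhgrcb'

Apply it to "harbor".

What's happening: swap the first and last characters, then swap the front and back halves of the string.
For "harbor", step one produces "rarboh"; step two turns that into "bohrar".

bohrar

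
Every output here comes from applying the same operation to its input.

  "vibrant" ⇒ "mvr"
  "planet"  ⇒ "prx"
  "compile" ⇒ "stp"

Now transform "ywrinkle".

Looking at the pairs, the operation is to shift every letter 4 places forward in the alphabet (wrapping around), then keep every other character starting from the second (positions 2nd, 4th, 6th, ...).
Working it through for "ywrinkle": intermediate "cavmropi", final "amoi".

amoi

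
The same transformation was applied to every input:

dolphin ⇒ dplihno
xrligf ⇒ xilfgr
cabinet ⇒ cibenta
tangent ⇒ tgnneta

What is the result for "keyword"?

What's happening: swap each adjacent pair of characters (1↔2, 3↔4, ...), then move the first character to the end.
Applying both steps to "keyword": "ekwyrod", then "kwyrode".

kwyrode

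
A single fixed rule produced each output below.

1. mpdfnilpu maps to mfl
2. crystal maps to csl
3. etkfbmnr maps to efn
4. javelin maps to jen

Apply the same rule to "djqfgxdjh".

dfd

In each case the input is transformed by: keep one character in every 3, starting at position 1 (positions 1st, 4th, 7th, ...).
So "djqfgxdjh" becomes "dfd".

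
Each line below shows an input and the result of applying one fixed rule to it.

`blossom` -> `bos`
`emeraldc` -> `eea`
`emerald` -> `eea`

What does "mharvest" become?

mav

The rule is to delete the last 2 characters, then keep every other character starting from the first (positions 1st, 3rd, 5th, ...).
Starting from "mharvest": after the first operation, "mharve"; after the second, "mav".
(Check on "emerald": → "emera" → "eea" ✓)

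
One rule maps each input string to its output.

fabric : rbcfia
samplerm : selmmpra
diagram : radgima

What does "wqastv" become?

What's happening: sort the characters into alphabetical order, then swap the first and last characters.
On "wqastv": the first step gives "aqstvw", and the second then gives "wqstva".

wqstva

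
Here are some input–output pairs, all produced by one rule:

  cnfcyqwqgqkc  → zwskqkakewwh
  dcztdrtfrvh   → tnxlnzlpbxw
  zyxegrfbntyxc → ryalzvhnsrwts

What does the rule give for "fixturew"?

rnolyqzc

Each output is the input with this applied: move the first 2 characters to the end (rotate left by 2), then shift every letter 6 places backward in the alphabet (wrapping around).
Working it through for "fixturew": intermediate "xturewfi", final "rnolyqzc".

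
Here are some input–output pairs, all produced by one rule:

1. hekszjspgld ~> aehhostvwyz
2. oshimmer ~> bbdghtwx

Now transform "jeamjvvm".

bbkkptyy

The transformation: shift every letter 11 places backward in the alphabet (wrapping around), then sort the characters into alphabetical order.
Applying both steps to "jeamjvvm": "ytpbykkb", then "bbkkptyy".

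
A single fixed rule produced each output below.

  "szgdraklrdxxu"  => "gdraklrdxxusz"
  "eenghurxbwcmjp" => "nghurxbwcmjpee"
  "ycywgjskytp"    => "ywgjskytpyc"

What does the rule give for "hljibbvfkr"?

jibbvfkrhl

The pattern: move the first 2 characters to the end (rotate left by 2).
So "hljibbvfkr" becomes "jibbvfkrhl".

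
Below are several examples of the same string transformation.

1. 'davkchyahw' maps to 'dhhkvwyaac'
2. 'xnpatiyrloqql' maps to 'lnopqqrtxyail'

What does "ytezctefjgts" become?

The rule is to sort the characters into alphabetical order, then move the first 3 characters to the end (rotate left by 3).
For "ytezctefjgts", step one produces "ceefgjstttyz"; step two turns that into "fgjstttyzcee".
(Check on "davkchyahw": → "aacdhhkvwy" → "dhhkvwyaac" ✓)

fgjstttyzcee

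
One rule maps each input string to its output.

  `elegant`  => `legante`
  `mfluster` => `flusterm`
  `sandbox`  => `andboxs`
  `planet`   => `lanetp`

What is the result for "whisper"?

What's happening: move the first character to the end.
For "whisper" the result is "hisperw".

hisperw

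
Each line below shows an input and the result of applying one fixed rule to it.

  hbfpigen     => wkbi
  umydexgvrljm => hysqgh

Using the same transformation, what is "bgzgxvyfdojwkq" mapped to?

The rule is to keep every other character starting from the second (positions 2nd, 4th, 6th, ...), then shift every letter 5 places backward in the alphabet (wrapping around).
Working it through for "bgzgxvyfdojwkq": intermediate "ggvfowq", final "bbqajrl".

bbqajrl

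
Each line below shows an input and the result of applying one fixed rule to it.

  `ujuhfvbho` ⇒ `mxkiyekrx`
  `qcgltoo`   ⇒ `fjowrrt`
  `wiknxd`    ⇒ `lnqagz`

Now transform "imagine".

Each output is the input with this applied: shift every letter 3 places forward in the alphabet (wrapping around), then move the first character to the end.
For "imagine", step one produces "lpdjlqh"; step two turns that into "pdjlqhl".
(Check on "wiknxd": → "zlnqag" → "lnqagz" ✓)

pdjlqhl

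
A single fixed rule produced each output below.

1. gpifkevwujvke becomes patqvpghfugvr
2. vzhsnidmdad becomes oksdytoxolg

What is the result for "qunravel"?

wfyclgpb

In each case the input is transformed by: shift every letter 11 places forward in the alphabet (wrapping around), then swap the first and last characters.
Working it through for "qunravel": intermediate "bfyclgpw", final "wfyclgpb".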